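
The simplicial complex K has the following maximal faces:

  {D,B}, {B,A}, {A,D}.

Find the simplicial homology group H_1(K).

Order the vertices as A < B < D. Listing each simplex with vertices in this order, K has dimension 1 with simplices:

  0-simplices (3): A, B, D
  1-simplices (3): AB, AD, BD

giving chain groups C_0 ≅ Z^3, C_1 ≅ Z^3.

The boundary map ∂_1: C_1 → C_0 is given by ∂[p,q] = [q] − [p]. For instance
  ∂AB = B − A.
The resulting 3×3 matrix has rank 2, and its Smith normal form has invariant factors (1,1).

Computing H_k = (kernel of ∂_k) / (image of ∂_{k+1}):

  H_1: rank ker ∂_1 − rank ∂_2 = (3 − 2) − 0 = 1, and there is no ∂_2, so H_1 = Z.

H_1 = Z.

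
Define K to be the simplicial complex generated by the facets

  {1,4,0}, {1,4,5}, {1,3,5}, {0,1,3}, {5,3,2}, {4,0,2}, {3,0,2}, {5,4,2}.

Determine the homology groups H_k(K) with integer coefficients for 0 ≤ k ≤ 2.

Take the total order 0 < 1 < 2 < 3 < 4 < 5 on the vertex set. Then K (dimension 2) consists of the simplices:

  0-simplices (6): [0], [1], [2], [3], [4], [5]
  1-simplices (12): [0,1], [0,2], [0,3], [0,4], [1,3], [1,4], [1,5], [2,3], [2,4], [2,5], [3,5], [4,5]
  2-simplices (8): [0,1,3], [0,1,4], [0,2,3], [0,2,4], [1,3,5], [1,4,5], [2,3,5], [2,4,5]

giving chain groups C_0 ≅ Z^6, C_1 ≅ Z^12, C_2 ≅ Z^8.

Boundary ∂_1: C_1 → C_0 sends each edge [p,q] (with p < q) to q − p. For instance
  ∂[2,3] = [3] − [2].
As a 6×12 matrix over Z this has rank 5, with invariant factors (1,1,1,1,1).

The boundary map ∂_2: C_2 → C_1 sends each 2-simplex [p,q,r] to [q,r] − [p,r] + [p,q]. For instance
  ∂[0,2,3] = [2,3] − [0,3] + [0,2],
  ∂[1,4,5] = [4,5] − [1,5] + [1,4].
As a 12×8 matrix over Z this has rank 7, with invariant factors (1,1,1,1,1,1,1).

Computing H_k = (kernel of ∂_k) / (image of ∂_{k+1}):

  H_0: rank C_0 − rank ∂_1 = 6 − 5 = 1, and the invariant factors of ∂_1 are all 1, so H_0 ≅ Z.
  H_1: rank ker ∂_1 − rank ∂_2 = (12 − 5) − 7 = 0, and the invariant factors of ∂_2 are all 1, so H_1 ≅ 0.
  H_2: rank ker ∂_2 − rank ∂_3 = (8 − 7) − 0 = 1, and there is no ∂_3, so H_2 ≅ Z.

H_0 = Z,  H_1 = 0,  H_2 = Z.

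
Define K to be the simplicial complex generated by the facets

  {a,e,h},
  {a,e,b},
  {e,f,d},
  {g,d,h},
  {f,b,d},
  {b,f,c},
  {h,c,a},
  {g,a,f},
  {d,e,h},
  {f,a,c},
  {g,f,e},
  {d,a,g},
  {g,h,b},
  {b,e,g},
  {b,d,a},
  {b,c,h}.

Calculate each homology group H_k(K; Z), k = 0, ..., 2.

Fix the vertex order a < b < c < d < e < f < g < h and write every simplex with vertices in increasing order. Then dim K = 2 and the simplices of K are:

  0-simplices (8): a, b, c, d, e, f, g, h
  1-simplices (24): ab, ac, ad, ae, af, ag, ah, bc, bd, be, bf, bg, bh, cf, ch, de, df, dg, dh, ef, eg, eh, fg, gh
  2-simplices (16): abd, abe, acf, ach, adg, aeh, afg, bcf, bch, bdf, beg, bgh, def, deh, dgh, efg

giving chain groups C_0 ≅ Z^8, C_1 ≅ Z^24, C_2 ≅ Z^16.

∂_1: C_1 → C_0 maps an edge to its endpoints' difference, ∂[p,q] = q − p. For instance
  ∂dh = h − d.
The 8×24 boundary matrix has rank 7 and Smith normal form diag(1,1,1,1,1,1,1).

∂_2: C_2 → C_1 acts by ∂[p,q,r] = [q,r] − [p,r] + [p,q]. For instance
  ∂abd = bd − ad + ab,
  ∂bch = ch − bh + bc.
The resulting 24×16 matrix has rank 15, and its Smith normal form has invariant factors (1,1,1,1,1,1,1,1,1,1,1,1,1,1,1).

Now H_k = ker ∂_k / im ∂_{k+1}, so:

  H_0: rank C_0 − rank ∂_1 = 8 − 7 = 1, and the invariant factors of ∂_1 are all 1, so H_0 ≅ Z.
  H_1: rank ker ∂_1 − rank ∂_2 = (24 − 7) − 15 = 2, and the invariant factors of ∂_2 are all 1, so H_1 ≅ Z^2.
  H_2: rank ker ∂_2 − rank ∂_3 = (16 − 15) − 0 = 1, and there is no ∂_3, so H_2 ≅ Z.

As a check, the Euler characteristic is 8 − 24 + 16 = 0, which agrees with 1 − 2 + 1 = 0.
(K is a triangulation of the torus T^2.)

H_0 ≅ Z,  H_1 ≅ Z^2,  H_2 ≅ Z.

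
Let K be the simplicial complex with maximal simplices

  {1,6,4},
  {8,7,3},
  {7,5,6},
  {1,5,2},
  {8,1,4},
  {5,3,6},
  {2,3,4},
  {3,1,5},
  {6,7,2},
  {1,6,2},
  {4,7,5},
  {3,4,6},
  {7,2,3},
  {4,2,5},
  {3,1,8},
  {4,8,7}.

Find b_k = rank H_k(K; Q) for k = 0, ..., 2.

Fix the vertex order 1 < 2 < 3 < 4 < 5 < 6 < 7 < 8 and write every simplex with vertices in increasing order. Then dim K = 2 and the simplices of K are:

  0-simplices (8): [1], [2], [3], [4], [5], [6], [7], [8]
  1-simplices (24): (24 of them)
  2-simplices (16): [1,2,5], [1,2,6], [1,3,5], [1,3,8], [1,4,6], [1,4,8], [2,3,4], [2,3,7], [2,4,5], [2,6,7], [3,4,6], [3,5,6], [3,7,8], [4,5,7], [4,7,8], [5,6,7]

giving chain groups C_0 ≅ Z^8, C_1 ≅ Z^24, C_2 ≅ Z^16.

The boundary map ∂_1: C_1 → C_0 maps an edge to its endpoints' difference, ∂[p,q] = q − p. For instance
  ∂[1,3] = [3] − [1].
This gives a 8×24 integer matrix of rank 7; reducing to Smith normal form yields diagonal entries (1,1,1,1,1,1,1).

∂_2: C_2 → C_1 acts by ∂[p,q,r] = [q,r] − [p,r] + [p,q]. For instance
  ∂[2,3,7] = [3,7] − [2,7] + [2,3],
  ∂[2,3,4] = [3,4] − [2,4] + [2,3].
The resulting 24×16 matrix has rank 15, and its Smith normal form has invariant factors (1,1,1,1,1,1,1,1,1,1,1,1,1,1,1).

Computing H_k = (kernel of ∂_k) / (image of ∂_{k+1}):

  H_0: rank C_0 − rank ∂_1 = 8 − 7 = 1, and the invariant factors of ∂_1 are all 1, so H_0 ≅ Z.
  H_1: rank ker ∂_1 − rank ∂_2 = (24 − 7) − 15 = 2, and the invariant factors of ∂_2 are all 1, so H_1 ≅ Z^2.
  H_2: rank ker ∂_2 − rank ∂_3 = (16 − 15) − 0 = 1, and there is no ∂_3, so H_2 ≅ Z.

(K is a triangulation of the torus T^2.)

Hence the Betti numbers are b_0 = 1, b_1 = 2, b_2 = 1.

b_0 = 1, b_1 = 2, b_2 = 1.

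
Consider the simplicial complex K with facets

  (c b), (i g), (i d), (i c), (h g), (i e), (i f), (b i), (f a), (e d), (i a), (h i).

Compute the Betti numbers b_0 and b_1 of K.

b_0 = 1, b_1 = 4.

Fix the vertex order a < b < c < d < e < f < g < h < i and write every simplex with vertices in increasing order. Then dim K = 1 and the simplices of K are:

  0-simplices (9): a, b, c, d, e, f, g, h, i
  1-simplices (12): af, ai, bc, bi, ci, de, di, ei, fi, gh, gi, hi

giving chain groups C_0 ≅ Z^9, C_1 ≅ Z^12.

∂_1: C_1 → C_0 is given by ∂[p,q] = [q] − [p]. For instance
  ∂ai = i − a.
The resulting 9×12 matrix has rank 8, and its Smith normal form has invariant factors (1,1,1,1,1,1,1,1).

Now H_k = ker ∂_k / im ∂_{k+1}, so:

  H_0: rank C_0 − rank ∂_1 = 9 − 8 = 1, and the invariant factors of ∂_1 are all 1, so H_0 = Z.
  H_1: rank ker ∂_1 − rank ∂_2 = (12 − 8) − 0 = 4, and there is no ∂_2, so H_1 = Z^4.

Hence the Betti numbers are b_0 = 1, b_1 = 4.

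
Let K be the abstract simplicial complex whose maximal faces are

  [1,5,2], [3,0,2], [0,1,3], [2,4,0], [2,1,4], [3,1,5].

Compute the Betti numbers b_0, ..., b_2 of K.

b_0 = 1, b_1 = 1, b_2 = 0.

Fix the vertex order 0 < 1 < 2 < 3 < 4 < 5 and write every simplex with vertices in increasing order. Then dim K = 2 and the simplices of K are:

  0-simplices (6): [0], [1], [2], [3], [4], [5]
  1-simplices (12): [0,1], [0,2], [0,3], [0,4], [1,2], [1,3], [1,4], [1,5], [2,3], [2,4], [2,5], [3,5]
  2-simplices (6): [0,1,3], [0,2,3], [0,2,4], [1,2,4], [1,2,5], [1,3,5]

so the chain groups are C_0 ≅ Z^6, C_1 ≅ Z^12, C_2 ≅ Z^6.

∂_1: C_1 → C_0 maps an edge to its endpoints' difference, ∂[p,q] = q − p. For instance
  ∂[1,5] = [5] − [1].
The 6×12 boundary matrix has rank 5 and Smith normal form diag(1,1,1,1,1).

∂_2: C_2 → C_1 sends each 2-simplex [p,q,r] to [q,r] − [p,r] + [p,q]. For instance
  ∂[0,2,3] = [2,3] − [0,3] + [0,2],
  ∂[1,2,5] = [2,5] − [1,5] + [1,2].
As a 12×6 matrix over Z this has rank 6, with invariant factors (1,1,1,1,1,1).

Reading off H_k = ker ∂_k / im ∂_{k+1}:

  H_0: rank C_0 − rank ∂_1 = 6 − 5 = 1, and the invariant factors of ∂_1 are all 1, so H_0 = Z.
  H_1: rank ker ∂_1 − rank ∂_2 = (12 − 5) − 6 = 1, and the invariant factors of ∂_2 are all 1, so H_1 = Z.
  H_2: rank ker ∂_2 − rank ∂_3 = (6 − 6) − 0 = 0, and there is no ∂_3, so H_2 = 0.

Hence the Betti numbers are b_0 = 1, b_1 = 1, b_2 = 0.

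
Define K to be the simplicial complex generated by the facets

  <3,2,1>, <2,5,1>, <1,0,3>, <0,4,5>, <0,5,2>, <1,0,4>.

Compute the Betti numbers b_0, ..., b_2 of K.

We work with the vertex ordering 0 < 1 < 2 < 3 < 4 < 5. The simplices of K, each written with vertices in increasing order, are:

  0-simplices (6): [0], [1], [2], [3], [4], [5]
  1-simplices (12): [0,1], [0,2], [0,3], [0,4], [0,5], [1,2], [1,3], [1,4], [1,5], [2,3], [2,5], [4,5]
  2-simplices (6): [0,1,3], [0,1,4], [0,2,5], [0,4,5], [1,2,3], [1,2,5]

so the chain groups are C_0 ≅ Z^6, C_1 ≅ Z^12, C_2 ≅ Z^6.

The boundary map ∂_1: C_1 → C_0 maps an edge to its endpoints' difference, ∂[p,q] = q − p.
The 6×12 boundary matrix has rank 5 and Smith normal form diag(1,1,1,1,1).

∂_2: C_2 → C_1 acts by ∂[p,q,r] = [q,r] − [p,r] + [p,q]. For instance
  ∂[1,2,5] = [2,5] − [1,5] + [1,2],
  ∂[0,1,3] = [1,3] − [0,3] + [0,1].
The resulting 12×6 matrix has rank 6, and its Smith normal form has invariant factors (1,1,1,1,1,1).

Computing H_k = (kernel of ∂_k) / (image of ∂_{k+1}):

  H_0: rank C_0 − rank ∂_1 = 6 − 5 = 1, and the invariant factors of ∂_1 are all 1, so H_0 = Z.
  H_1: rank ker ∂_1 − rank ∂_2 = (12 − 5) − 6 = 1, and the invariant factors of ∂_2 are all 1, so H_1 = Z.
  H_2: rank ker ∂_2 − rank ∂_3 = (6 − 6) − 0 = 0, and there is no ∂_3, so H_2 = 0.

As a check, the Euler characteristic is 6 − 12 + 6 = 0, which agrees with 1 − 1 + 0 = 0.

Hence the Betti numbers are b_0 = 1, b_1 = 1, b_2 = 0.

b_0 = 1, b_1 = 1, b_2 = 0.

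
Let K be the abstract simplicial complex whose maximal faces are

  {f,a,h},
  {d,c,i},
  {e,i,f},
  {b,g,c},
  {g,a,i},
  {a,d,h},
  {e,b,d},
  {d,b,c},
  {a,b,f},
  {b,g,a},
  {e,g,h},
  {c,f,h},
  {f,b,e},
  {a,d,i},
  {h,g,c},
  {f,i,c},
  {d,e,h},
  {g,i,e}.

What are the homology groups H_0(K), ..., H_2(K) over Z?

Fix the vertex order a < b < c < d < e < f < g < h < i and write every simplex with vertices in increasing order. Then dim K = 2 and the simplices of K are:

  0-simplices (9): a, b, c, d, e, f, g, h, i
  1-simplices (27): ab, ad, af, ag, ah, ai, bc, bd, be, bf, bg, cd, cf, cg, ch, ci, de, dh, di, ef, eg, eh, ei, fh, fi, gh, gi
  2-simplices (18): abf, abg, adh, adi, afh, agi, bcd, bcg, bde, bef, cdi, cfh, cfi, cgh, deh, efi, egh, egi

giving chain groups C_0 ≅ Z^9, C_1 ≅ Z^27, C_2 ≅ Z^18.

∂_1: C_1 → C_0 is given by ∂[p,q] = [q] − [p].
The 9×27 boundary matrix has rank 8 and Smith normal form diag(1,1,1,1,1,1,1,1).

Boundary ∂_2: C_2 → C_1 sends each 2-simplex [p,q,r] to [q,r] − [p,r] + [p,q]. For instance
  ∂adh = dh − ah + ad,
  ∂adi = di − ai + ad.
This gives a 27×18 integer matrix of rank 17; reducing to Smith normal form yields diagonal entries (1,1,1,1,1,1,1,1,1,1,1,1,1,1,1,1,1).

Now H_k = ker ∂_k / im ∂_{k+1}, so:

  H_0: rank C_0 − rank ∂_1 = 9 − 8 = 1, and the invariant factors of ∂_1 are all 1, so H_0 ≅ Z.
  H_1: rank ker ∂_1 − rank ∂_2 = (27 − 8) − 17 = 2, and the invariant factors of ∂_2 are all 1, so H_1 ≅ Z^2.
  H_2: rank ker ∂_2 − rank ∂_3 = (18 − 17) − 0 = 1, and there is no ∂_3, so H_2 ≅ Z.

As a check, the Euler characteristic is 9 − 27 + 18 = 0, which agrees with 1 − 2 + 1 = 0.

H_0 = Z,  H_1 = Z^2,  H_2 = Z.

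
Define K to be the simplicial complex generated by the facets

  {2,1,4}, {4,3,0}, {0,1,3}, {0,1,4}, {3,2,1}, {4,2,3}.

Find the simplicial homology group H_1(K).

H_1 = 0.

We work with the vertex ordering 0 < 1 < 2 < 3 < 4. The simplices of K, each written with vertices in increasing order, are:

  0-simplices (5): [0], [1], [2], [3], [4]
  1-simplices (9): [0,1], [0,3], [0,4], [1,2], [1,3], [1,4], [2,3], [2,4], [3,4]
  2-simplices (6): [0,1,3], [0,1,4], [0,3,4], [1,2,3], [1,2,4], [2,3,4]

giving chain groups C_0 ≅ Z^5, C_1 ≅ Z^9, C_2 ≅ Z^6.

∂_1: C_1 → C_0 is given by ∂[p,q] = [q] − [p].
The 5×9 boundary matrix has rank 4 and Smith normal form diag(1,1,1,1).

Boundary ∂_2: C_2 → C_1 acts by ∂[p,q,r] = [q,r] − [p,r] + [p,q]. For instance
  ∂[0,1,3] = [1,3] − [0,3] + [0,1],
  ∂[0,3,4] = [3,4] − [0,4] + [0,3].
As a 9×6 matrix over Z this has rank 5, with invariant factors (1,1,1,1,1).

Computing H_k = (kernel of ∂_k) / (image of ∂_{k+1}):

  H_1: rank ker ∂_1 − rank ∂_2 = (9 − 4) − 5 = 0, and the invariant factors of ∂_2 are all 1, so H_1 ≅ 0.

(K is a triangulation of the 2-sphere S^2.)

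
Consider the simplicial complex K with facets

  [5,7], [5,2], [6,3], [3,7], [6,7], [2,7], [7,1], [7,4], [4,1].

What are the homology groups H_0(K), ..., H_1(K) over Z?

Take the total order 1 < 2 < 3 < 4 < 5 < 6 < 7 on the vertex set. Then K (dimension 1) consists of the simplices:

  0-simplices (7): [1], [2], [3], [4], [5], [6], [7]
  1-simplices (9): [1,4], [1,7], [2,5], [2,7], [3,6], [3,7], [4,7], [5,7], [6,7]

so the chain groups are C_0 ≅ Z^7, C_1 ≅ Z^9.

∂_1: C_1 → C_0 is given by ∂[p,q] = [q] − [p].
This gives a 7×9 integer matrix of rank 6; reducing to Smith normal form yields diagonal entries (1,1,1,1,1,1).

Now H_k = ker ∂_k / im ∂_{k+1}, so:

  H_0: rank C_0 − rank ∂_1 = 7 − 6 = 1, and the invariant factors of ∂_1 are all 1, so H_0 = Z.
  H_1: rank ker ∂_1 − rank ∂_2 = (9 − 6) − 0 = 3, and there is no ∂_2, so H_1 = Z^3.

As a check, the Euler characteristic is 7 − 9 = -2, which agrees with 1 − 3 = -2.

H_0 = Z,  H_1 = Z^3.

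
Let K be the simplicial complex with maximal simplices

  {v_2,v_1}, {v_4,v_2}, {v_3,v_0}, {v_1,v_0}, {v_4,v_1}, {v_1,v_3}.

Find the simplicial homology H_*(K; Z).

H_0 ≅ Z,  H_1 ≅ Z^2.

Order the vertices as v_0 < v_1 < v_2 < v_3 < v_4. Listing each simplex with vertices in this order, K has dimension 1 with simplices:

  0-simplices (5): [v_0], [v_1], [v_2], [v_3], [v_4]
  1-simplices (6): [v_0,v_1], [v_0,v_3], [v_1,v_2], [v_1,v_3], [v_1,v_4], [v_2,v_4]

giving chain groups C_0 ≅ Z^5, C_1 ≅ Z^6.

Boundary ∂_1: C_1 → C_0 maps an edge to its endpoints' difference, ∂[p,q] = q − p. For instance
  ∂[v_1,v_2] = [v_2] − [v_1].
This gives a 5×6 integer matrix of rank 4; reducing to Smith normal form yields diagonal entries (1,1,1,1).

Computing H_k = (kernel of ∂_k) / (image of ∂_{k+1}):

  H_0: rank C_0 − rank ∂_1 = 5 − 4 = 1, and the invariant factors of ∂_1 are all 1, so H_0 = Z.
  H_1: rank ker ∂_1 − rank ∂_2 = (6 − 4) − 0 = 2, and there is no ∂_2, so H_1 = Z^2.

(K is a triangulation of a wedge of 2 circles.)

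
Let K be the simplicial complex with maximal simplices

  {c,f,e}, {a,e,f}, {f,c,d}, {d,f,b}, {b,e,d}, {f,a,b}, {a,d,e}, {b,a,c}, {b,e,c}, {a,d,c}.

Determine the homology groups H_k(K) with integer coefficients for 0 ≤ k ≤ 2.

Take the total order a < b < c < d < e < f on the vertex set. Then K (dimension 2) consists of the simplices:

  0-simplices (6): a, b, c, d, e, f
  1-simplices (15): ab, ac, ad, ae, af, bc, bd, be, bf, cd, ce, cf, de, df, ef
  2-simplices (10): abc, abf, acd, ade, aef, bce, bde, bdf, cdf, cef

Hence C_0 ≅ Z^6, C_1 ≅ Z^15, C_2 ≅ Z^10.

The boundary map ∂_1: C_1 → C_0 is given by ∂[p,q] = [q] − [p]. For instance
  ∂ae = e − a.
The 6×15 boundary matrix has rank 5 and Smith normal form diag(1,1,1,1,1).

The boundary map ∂_2: C_2 → C_1 sends each 2-simplex [p,q,r] to [q,r] − [p,r] + [p,q]. For instance
  ∂aef = ef − af + ae,
  ∂bdf = df − bf + bd.
The 15×10 boundary matrix has rank 10 and Smith normal form diag(1,1,1,1,1,1,1,1,1,2).

Reading off H_k = ker ∂_k / im ∂_{k+1}:

  H_0: rank C_0 − rank ∂_1 = 6 − 5 = 1, and the invariant factors of ∂_1 are all 1, so H_0 = Z.
  H_1: rank ker ∂_1 − rank ∂_2 = (15 − 5) − 10 = 0, and ∂_2 has invariant factor 2 > 1, so H_1 = Z/2.
  H_2: rank ker ∂_2 − rank ∂_3 = (10 − 10) − 0 = 0, and there is no ∂_3, so H_2 = 0.

H_0 = Z,  H_1 = Z/2,  H_2 = 0.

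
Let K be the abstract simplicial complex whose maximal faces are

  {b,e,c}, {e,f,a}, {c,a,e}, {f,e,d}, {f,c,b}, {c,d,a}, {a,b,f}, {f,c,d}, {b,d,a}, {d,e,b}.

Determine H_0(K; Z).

Order the vertices as a < b < c < d < e < f. Listing each simplex with vertices in this order, K has dimension 2 with simplices:

  0-simplices (6): a, b, c, d, e, f
  1-simplices (15): ab, ac, ad, ae, af, bc, bd, be, bf, cd, ce, cf, de, df, ef
  2-simplices (10): abd, abf, acd, ace, aef, bce, bcf, bde, cdf, def

giving chain groups C_0 ≅ Z^6, C_1 ≅ Z^15, C_2 ≅ Z^10.

The boundary map ∂_1: C_1 → C_0 is given by ∂[p,q] = [q] − [p]. For instance
  ∂cd = d − c.
The resulting 6×15 matrix has rank 5, and its Smith normal form has invariant factors (1,1,1,1,1).

The boundary map ∂_2: C_2 → C_1 sends each 2-simplex [p,q,r] to [q,r] − [p,r] + [p,q]. For instance
  ∂bce = ce − be + bc,
  ∂aef = ef − af + ae.
This gives a 15×10 integer matrix of rank 10; reducing to Smith normal form yields diagonal entries (1,1,1,1,1,1,1,1,1,2).

From H_k ≅ ker(∂_k) / im(∂_{k+1}) we obtain:

  H_0: rank C_0 − rank ∂_1 = 6 − 5 = 1, and the invariant factors of ∂_1 are all 1, so H_0 ≅ Z.

H_0 ≅ Z.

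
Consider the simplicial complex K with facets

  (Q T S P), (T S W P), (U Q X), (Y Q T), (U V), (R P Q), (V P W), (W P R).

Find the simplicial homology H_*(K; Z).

We work with the vertex ordering P < Q < R < S < T < U < V < W < X < Y. The simplices of K, each written with vertices in increasing order, are:

  0-simplices (10): P, Q, R, S, T, U, V, W, X, Y
  1-simplices (20): PQ, PR, PS, PT, PV, PW, QR, QS, QT, QU, QX, QY, RW, ST, SW, TW, TY, UV, UX, VW
  2-simplices (12): PQR, PQS, PQT, PRW, PST, PSW, PTW, PVW, QST, QTY, QUX, STW
  3-simplices (2): PQST, PSTW

so the chain groups are C_0 ≅ Z^10, C_1 ≅ Z^20, C_2 ≅ Z^12, C_3 ≅ Z^2.

Boundary ∂_1: C_1 → C_0 sends each edge [p,q] (with p < q) to q − p. For instance
  ∂PS = S − P.
The 10×20 boundary matrix has rank 9 and Smith normal form diag(1,1,1,1,1,1,1,1,1).

Boundary ∂_2: C_2 → C_1 sends each 2-simplex [p,q,r] to [q,r] − [p,r] + [p,q]. For instance
  ∂PVW = VW − PW + PV,
  ∂QTY = TY − QY + QT.
The resulting 20×12 matrix has rank 10, and its Smith normal form has invariant factors (1,1,1,1,1,1,1,1,1,1).

Boundary ∂_3: C_3 → C_2 sends each 3-simplex σ to the alternating sum Σ_i (−1)^i (σ with its i-th vertex removed). For instance
  ∂PSTW = STW − PTW + PSW − PST,
  ∂PQST = QST − PST + PQT − PQS.
The resulting 12×2 matrix has rank 2, and its Smith normal form has invariant factors (1,1).

Reading off H_k = ker ∂_k / im ∂_{k+1}:

  H_0: rank C_0 − rank ∂_1 = 10 − 9 = 1, and the invariant factors of ∂_1 are all 1, so H_0 ≅ Z.
  H_1: rank ker ∂_1 − rank ∂_2 = (20 − 9) − 10 = 1, and the invariant factors of ∂_2 are all 1, so H_1 ≅ Z.
  H_2: rank ker ∂_2 − rank ∂_3 = (12 − 10) − 2 = 0, and the invariant factors of ∂_3 are all 1, so H_2 ≅ 0.
  H_3: rank ker ∂_3 − rank ∂_4 = (2 − 2) − 0 = 0, and there is no ∂_4, so H_3 ≅ 0.

H_0 = Z,  H_1 = Z,  H_2 = 0,  H_3 = 0.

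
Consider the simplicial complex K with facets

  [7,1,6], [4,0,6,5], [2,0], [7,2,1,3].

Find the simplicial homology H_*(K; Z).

Order the vertices as 0 < 1 < 2 < 3 < 4 < 5 < 6 < 7. Listing each simplex with vertices in this order, K has dimension 3 with simplices:

  0-simplices (8): [0], [1], [2], [3], [4], [5], [6], [7]
  1-simplices (15): [0,2], [0,4], [0,5], [0,6], [1,2], [1,3], [1,6], [1,7], [2,3], [2,7], [3,7], [4,5], [4,6], [5,6], [6,7]
  2-simplices (9): [0,4,5], [0,4,6], [0,5,6], [1,2,3], [1,2,7], [1,3,7], [1,6,7], [2,3,7], [4,5,6]
  3-simplices (2): [0,4,5,6], [1,2,3,7]

so the chain groups are C_0 ≅ Z^8, C_1 ≅ Z^15, C_2 ≅ Z^9, C_3 ≅ Z^2.

Boundary ∂_1: C_1 → C_0 maps an edge to its endpoints' difference, ∂[p,q] = q − p.
This gives a 8×15 integer matrix of rank 7; reducing to Smith normal form yields diagonal entries (1,1,1,1,1,1,1).

∂_2: C_2 → C_1 maps a triangle to the signed sum of its edges. For instance
  ∂[0,5,6] = [5,6] − [0,6] + [0,5],
  ∂[0,4,6] = [4,6] − [0,6] + [0,4].
This gives a 15×9 integer matrix of rank 7; reducing to Smith normal form yields diagonal entries (1,1,1,1,1,1,1).

Boundary ∂_3: C_3 → C_2 sends each 3-simplex σ to the alternating sum Σ_i (−1)^i (σ with its i-th vertex removed). For instance
  ∂[1,2,3,7] = [2,3,7] − [1,3,7] + [1,2,7] − [1,2,3],
  ∂[0,4,5,6] = [4,5,6] − [0,5,6] + [0,4,6] − [0,4,5].
As a 9×2 matrix over Z this has rank 2, with invariant factors (1,1).

Reading off H_k = ker ∂_k / im ∂_{k+1}:

  H_0: rank C_0 − rank ∂_1 = 8 − 7 = 1, and the invariant factors of ∂_1 are all 1, so H_0 ≅ Z.
  H_1: rank ker ∂_1 − rank ∂_2 = (15 − 7) − 7 = 1, and the invariant factors of ∂_2 are all 1, so H_1 ≅ Z.
  H_2: rank ker ∂_2 − rank ∂_3 = (9 − 7) − 2 = 0, and the invariant factors of ∂_3 are all 1, so H_2 ≅ 0.
  H_3: rank ker ∂_3 − rank ∂_4 = (2 − 2) − 0 = 0, and there is no ∂_4, so H_3 ≅ 0.

H_0 = Z,  H_1 = Z,  H_2 = 0,  H_3 = 0.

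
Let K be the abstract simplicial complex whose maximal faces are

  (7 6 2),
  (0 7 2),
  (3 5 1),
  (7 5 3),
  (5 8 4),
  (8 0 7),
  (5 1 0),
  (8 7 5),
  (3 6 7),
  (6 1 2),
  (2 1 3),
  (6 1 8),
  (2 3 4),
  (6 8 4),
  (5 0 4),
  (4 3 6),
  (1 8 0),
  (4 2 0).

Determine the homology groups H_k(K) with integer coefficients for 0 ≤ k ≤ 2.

H_0 ≅ Z,  H_1 ≅ Z ⊕ Z/2Z,  H_2 = 0.

Fix the vertex order 0 < 1 < 2 < 3 < 4 < 5 < 6 < 7 < 8 and write every simplex with vertices in increasing order. Then dim K = 2 and the simplices of K are:

  0-simplices (9): [0], [1], [2], [3], [4], [5], [6], [7], [8]
  1-simplices (27): (27 of them)
  2-simplices (18): [0,1,5], [0,1,8], [0,2,4], [0,2,7], [0,4,5], [0,7,8], [1,2,3], [1,2,6], [1,3,5], [1,6,8], [2,3,4], [2,6,7], [3,4,6], [3,5,7], [3,6,7], [4,5,8], [4,6,8], [5,7,8]

giving chain groups C_0 ≅ Z^9, C_1 ≅ Z^27, C_2 ≅ Z^18.

Boundary ∂_1: C_1 → C_0 sends each edge [p,q] (with p < q) to q − p.
The 9×27 boundary matrix has rank 8 and Smith normal form diag(1,1,1,1,1,1,1,1).

The boundary map ∂_2: C_2 → C_1 maps a triangle to the signed sum of its edges. For instance
  ∂[0,2,7] = [2,7] − [0,7] + [0,2],
  ∂[1,6,8] = [6,8] − [1,8] + [1,6].
As a 27×18 matrix over Z this has rank 18, with invariant factors (1,1,1,1,1,1,1,1,1,1,1,1,1,1,1,1,1,2).

Reading off H_k = ker ∂_k / im ∂_{k+1}:

  H_0: rank C_0 − rank ∂_1 = 9 − 8 = 1, and the invariant factors of ∂_1 are all 1, so H_0 = Z.
  H_1: rank ker ∂_1 − rank ∂_2 = (27 − 8) − 18 = 1, and ∂_2 has invariant factor 2 > 1, so H_1 = Z ⊕ Z/2Z.
  H_2: rank ker ∂_2 − rank ∂_3 = (18 − 18) − 0 = 0, and there is no ∂_3, so H_2 = 0.

(K is a triangulation of the Klein bottle.)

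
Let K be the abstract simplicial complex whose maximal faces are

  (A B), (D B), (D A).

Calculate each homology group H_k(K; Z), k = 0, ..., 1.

We work with the vertex ordering A < B < D. The simplices of K, each written with vertices in increasing order, are:

  0-simplices (3): A, B, D
  1-simplices (3): AB, AD, BD

Hence C_0 ≅ Z^3, C_1 ≅ Z^3.

The boundary map ∂_1: C_1 → C_0 maps an edge to its endpoints' difference, ∂[p,q] = q − p. For instance
  ∂BD = D − B.
The resulting 3×3 matrix has rank 2, and its Smith normal form has invariant factors (1,1).

From H_k ≅ ker(∂_k) / im(∂_{k+1}) we obtain:

  H_0: rank C_0 − rank ∂_1 = 3 − 2 = 1, and the invariant factors of ∂_1 are all 1, so H_0 ≅ Z.
  H_1: rank ker ∂_1 − rank ∂_2 = (3 − 2) − 0 = 1, and there is no ∂_2, so H_1 ≅ Z.

H_0 = Z,  H_1 = Z.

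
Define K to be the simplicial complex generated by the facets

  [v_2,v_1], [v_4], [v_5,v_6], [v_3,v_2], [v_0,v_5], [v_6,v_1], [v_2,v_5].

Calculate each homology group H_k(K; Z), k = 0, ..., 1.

H_0 = Z^2,  H_1 = Z.

Take the total order v_0 < v_1 < v_2 < v_3 < v_4 < v_5 < v_6 on the vertex set. Then K (dimension 1) consists of the simplices:

  0-simplices (7): [v_0], [v_1], [v_2], [v_3], [v_4], [v_5], [v_6]
  1-simplices (6): [v_0,v_5], [v_1,v_2], [v_1,v_6], [v_2,v_3], [v_2,v_5], [v_5,v_6]

giving chain groups C_0 ≅ Z^7, C_1 ≅ Z^6.

∂_1: C_1 → C_0 is given by ∂[p,q] = [q] − [p]. For instance
  ∂[v_0,v_5] = [v_5] − [v_0].
As a 7×6 matrix over Z this has rank 5, with invariant factors (1,1,1,1,1).

Computing H_k = (kernel of ∂_k) / (image of ∂_{k+1}):

  H_0: rank C_0 − rank ∂_1 = 7 − 5 = 2, and the invariant factors of ∂_1 are all 1, so H_0 ≅ Z^2.
  H_1: rank ker ∂_1 − rank ∂_2 = (6 − 5) − 0 = 1, and there is no ∂_2, so H_1 ≅ Z.

As a check, the Euler characteristic is 7 − 6 = 1, which agrees with 2 − 1 = 1.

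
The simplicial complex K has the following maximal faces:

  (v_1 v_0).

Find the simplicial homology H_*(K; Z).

H_0 ≅ Z,  H_1 = 0.

Fix the vertex order v_0 < v_1 and write every simplex with vertices in increasing order. Then dim K = 1 and the simplices of K are:

  0-simplices (2): [v_0], [v_1]
  1-simplices (1): [v_0,v_1]

Hence C_0 ≅ Z^2, C_1 ≅ Z^1.

Boundary ∂_1: C_1 → C_0 maps an edge to its endpoints' difference, ∂[p,q] = q − p.
This gives a 2×1 integer matrix of rank 1; reducing to Smith normal form yields diagonal entries (1).

Now H_k = ker ∂_k / im ∂_{k+1}, so:

  H_0: rank C_0 − rank ∂_1 = 2 − 1 = 1, and the invariant factors of ∂_1 are all 1, so H_0 = Z.
  H_1: rank ker ∂_1 − rank ∂_2 = (1 − 1) − 0 = 0, and there is no ∂_2, so H_1 = 0.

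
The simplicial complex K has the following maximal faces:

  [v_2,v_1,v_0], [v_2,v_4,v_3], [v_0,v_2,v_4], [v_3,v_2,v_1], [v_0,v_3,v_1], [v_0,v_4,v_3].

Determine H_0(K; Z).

Order the vertices as v_0 < v_1 < v_2 < v_3 < v_4. Listing each simplex with vertices in this order, K has dimension 2 with simplices:

  0-simplices (5): [v_0], [v_1], [v_2], [v_3], [v_4]
  1-simplices (9): [v_0,v_1], [v_0,v_2], [v_0,v_3], [v_0,v_4], [v_1,v_2], [v_1,v_3], [v_2,v_3], [v_2,v_4], [v_3,v_4]
  2-simplices (6): [v_0,v_1,v_2], [v_0,v_1,v_3], [v_0,v_2,v_4], [v_0,v_3,v_4], [v_1,v_2,v_3], [v_2,v_3,v_4]

giving chain groups C_0 ≅ Z^5, C_1 ≅ Z^9, C_2 ≅ Z^6.

Boundary ∂_1: C_1 → C_0 sends each edge [p,q] (with p < q) to q − p. For instance
  ∂[v_2,v_3] = [v_3] − [v_2].
As a 5×9 matrix over Z this has rank 4, with invariant factors (1,1,1,1).

The boundary map ∂_2: C_2 → C_1 maps a triangle to the signed sum of its edges. For instance
  ∂[v_2,v_3,v_4] = [v_3,v_4] − [v_2,v_4] + [v_2,v_3],
  ∂[v_0,v_2,v_4] = [v_2,v_4] − [v_0,v_4] + [v_0,v_2].
The 9×6 boundary matrix has rank 5 and Smith normal form diag(1,1,1,1,1).

From H_k ≅ ker(∂_k) / im(∂_{k+1}) we obtain:

  H_0: rank C_0 − rank ∂_1 = 5 − 4 = 1, and the invariant factors of ∂_1 are all 1, so H_0 ≅ Z.

H_0 ≅ Z.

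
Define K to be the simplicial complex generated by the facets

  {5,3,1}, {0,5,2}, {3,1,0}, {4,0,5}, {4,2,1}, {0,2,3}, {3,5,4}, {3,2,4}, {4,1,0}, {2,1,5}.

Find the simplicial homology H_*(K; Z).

Fix the vertex order 0 < 1 < 2 < 3 < 4 < 5 and write every simplex with vertices in increasing order. Then dim K = 2 and the simplices of K are:

  0-simplices (6): [0], [1], [2], [3], [4], [5]
  1-simplices (15): [0,1], [0,2], [0,3], [0,4], [0,5], [1,2], [1,3], [1,4], [1,5], [2,3], [2,4], [2,5], [3,4], [3,5], [4,5]
  2-simplices (10): [0,1,3], [0,1,4], [0,2,3], [0,2,5], [0,4,5], [1,2,4], [1,2,5], [1,3,5], [2,3,4], [3,4,5]

Hence C_0 ≅ Z^6, C_1 ≅ Z^15, C_2 ≅ Z^10.

∂_1: C_1 → C_0 sends each edge [p,q] (with p < q) to q − p.
As a 6×15 matrix over Z this has rank 5, with invariant factors (1,1,1,1,1).

Boundary ∂_2: C_2 → C_1 maps a triangle to the signed sum of its edges. For instance
  ∂[3,4,5] = [4,5] − [3,5] + [3,4],
  ∂[1,2,5] = [2,5] − [1,5] + [1,2].
The resulting 15×10 matrix has rank 10, and its Smith normal form has invariant factors (1,1,1,1,1,1,1,1,1,2).

Computing H_k = (kernel of ∂_k) / (image of ∂_{k+1}):

  H_0: rank C_0 − rank ∂_1 = 6 − 5 = 1, and the invariant factors of ∂_1 are all 1, so H_0 ≅ Z.
  H_1: rank ker ∂_1 − rank ∂_2 = (15 − 5) − 10 = 0, and ∂_2 has invariant factor 2 > 1, so H_1 ≅ Z/2Z.
  H_2: rank ker ∂_2 − rank ∂_3 = (10 − 10) − 0 = 0, and there is no ∂_3, so H_2 ≅ 0.

H_0 ≅ Z,  H_1 ≅ Z/2Z,  H_2 = 0.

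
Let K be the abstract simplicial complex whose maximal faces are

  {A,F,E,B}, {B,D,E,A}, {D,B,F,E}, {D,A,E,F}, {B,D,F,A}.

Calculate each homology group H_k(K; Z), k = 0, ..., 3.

Take the total order A < B < D < E < F on the vertex set. Then K (dimension 3) consists of the simplices:

  0-simplices (5): A, B, D, E, F
  1-simplices (10): AB, AD, AE, AF, BD, BE, BF, DE, DF, EF
  2-simplices (10): ABD, ABE, ABF, ADE, ADF, AEF, BDE, BDF, BEF, DEF
  3-simplices (5): ABDE, ABDF, ABEF, ADEF, BDEF

so the chain groups are C_0 ≅ Z^5, C_1 ≅ Z^10, C_2 ≅ Z^10, C_3 ≅ Z^5.

Boundary ∂_1: C_1 → C_0 is given by ∂[p,q] = [q] − [p].
The 5×10 boundary matrix has rank 4 and Smith normal form diag(1,1,1,1).

Boundary ∂_2: C_2 → C_1 maps a triangle to the signed sum of its edges. For instance
  ∂BDE = DE − BE + BD,
  ∂ABD = BD − AD + AB.
The 10×10 boundary matrix has rank 6 and Smith normal form diag(1,1,1,1,1,1).

∂_3: C_3 → C_2 sends each 3-simplex σ to the alternating sum Σ_i (−1)^i (σ with its i-th vertex removed). For instance
  ∂ABEF = BEF − AEF + ABF − ABE,
  ∂ABDF = BDF − ADF + ABF − ABD.
The 10×5 boundary matrix has rank 4 and Smith normal form diag(1,1,1,1).

Computing H_k = (kernel of ∂_k) / (image of ∂_{k+1}):

  H_0: rank C_0 − rank ∂_1 = 5 − 4 = 1, and the invariant factors of ∂_1 are all 1, so H_0 ≅ Z.
  H_1: rank ker ∂_1 − rank ∂_2 = (10 − 4) − 6 = 0, and the invariant factors of ∂_2 are all 1, so H_1 ≅ 0.
  H_2: rank ker ∂_2 − rank ∂_3 = (10 − 6) − 4 = 0, and the invariant factors of ∂_3 are all 1, so H_2 ≅ 0.
  H_3: rank ker ∂_3 − rank ∂_4 = (5 − 4) − 0 = 1, and there is no ∂_4, so H_3 ≅ Z.

H_0 = Z,  H_1 = 0,  H_2 = 0,  H_3 = Z.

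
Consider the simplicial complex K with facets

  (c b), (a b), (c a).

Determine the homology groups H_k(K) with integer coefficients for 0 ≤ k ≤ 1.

H_0 = Z,  H_1 = Z.

Fix the vertex order a < b < c and write every simplex with vertices in increasing order. Then dim K = 1 and the simplices of K are:

  0-simplices (3): a, b, c
  1-simplices (3): ab, ac, bc

Hence C_0 ≅ Z^3, C_1 ≅ Z^3.

∂_1: C_1 → C_0 is given by ∂[p,q] = [q] − [p]. For instance
  ∂ac = c − a.
The resulting 3×3 matrix has rank 2, and its Smith normal form has invariant factors (1,1).

Now H_k = ker ∂_k / im ∂_{k+1}, so:

  H_0: rank C_0 − rank ∂_1 = 3 − 2 = 1, and the invariant factors of ∂_1 are all 1, so H_0 = Z.
  H_1: rank ker ∂_1 − rank ∂_2 = (3 − 2) − 0 = 1, and there is no ∂_2, so H_1 = Z.

(K is a triangulation of the circle S^1.)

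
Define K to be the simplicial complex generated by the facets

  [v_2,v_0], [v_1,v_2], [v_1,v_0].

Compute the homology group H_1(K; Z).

K has 3 vertices, 3 edges.
rank ∂_1 = 2, rank ∂_2 = 0 ⇒ b_1 = 3 − 2 − 0 = 1. So H_1 = Z.

H_1 = Z.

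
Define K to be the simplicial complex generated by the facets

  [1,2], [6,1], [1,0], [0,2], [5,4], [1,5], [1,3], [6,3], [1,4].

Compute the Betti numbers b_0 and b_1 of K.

b_0 = 1, b_1 = 3.

K has 7 vertices, 9 edges.
rank ∂_0 = 0, rank ∂_1 = 6 ⇒ b_0 = 7 − 0 − 6 = 1; all invariant factors of ∂_1 are 1 so no torsion. So H_0 ≅ Z.
rank ∂_1 = 6, rank ∂_2 = 0 ⇒ b_1 = 9 − 6 − 0 = 3. So H_1 ≅ Z^3.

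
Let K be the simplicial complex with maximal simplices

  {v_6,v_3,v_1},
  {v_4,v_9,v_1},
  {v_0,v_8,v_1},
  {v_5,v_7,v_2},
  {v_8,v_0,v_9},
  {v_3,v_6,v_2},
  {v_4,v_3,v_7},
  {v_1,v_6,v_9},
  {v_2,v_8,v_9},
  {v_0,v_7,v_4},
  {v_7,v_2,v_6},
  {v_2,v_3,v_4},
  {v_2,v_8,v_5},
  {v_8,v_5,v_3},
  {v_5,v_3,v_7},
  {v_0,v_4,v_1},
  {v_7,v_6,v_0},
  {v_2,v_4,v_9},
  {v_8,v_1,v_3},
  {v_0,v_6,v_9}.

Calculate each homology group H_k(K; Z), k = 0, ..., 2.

H_0 = Z,  H_1 = Z ⊕ Z/2Z,  H_2 = 0.

K has 10 vertices, 30 edges, 20 triangles.
rank ∂_0 = 0, rank ∂_1 = 9 ⇒ b_0 = 10 − 0 − 9 = 1; all invariant factors of ∂_1 are 1 so no torsion. So H_0 = Z.
rank ∂_1 = 9, rank ∂_2 = 20 ⇒ b_1 = 30 − 9 − 20 = 1; ∂_2 has invariant factor(s) [2] giving torsion. So H_1 = Z ⊕ Z/2Z.
rank ∂_2 = 20, rank ∂_3 = 0 ⇒ b_2 = 20 − 20 − 0 = 0. So H_2 = 0.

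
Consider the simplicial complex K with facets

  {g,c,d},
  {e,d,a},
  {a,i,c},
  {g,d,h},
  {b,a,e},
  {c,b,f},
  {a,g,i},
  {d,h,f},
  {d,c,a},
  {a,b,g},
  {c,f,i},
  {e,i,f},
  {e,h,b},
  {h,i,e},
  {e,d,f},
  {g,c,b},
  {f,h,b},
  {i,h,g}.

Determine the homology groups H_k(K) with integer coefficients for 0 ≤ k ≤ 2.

H_0 ≅ Z,  H_1 ≅ Z × Z/2,  H_2 = 0.

Take the total order a < b < c < d < e < f < g < h < i on the vertex set. Then K (dimension 2) consists of the simplices:

  0-simplices (9): a, b, c, d, e, f, g, h, i
  1-simplices (27): ab, ac, ad, ae, ag, ai, bc, be, bf, bg, bh, cd, cf, cg, ci, de, df, dg, dh, ef, eh, ei, fh, fi, gh, gi, hi
  2-simplices (18): abe, abg, acd, aci, ade, agi, bcf, bcg, beh, bfh, cdg, cfi, def, dfh, dgh, efi, ehi, ghi

Hence C_0 ≅ Z^9, C_1 ≅ Z^27, C_2 ≅ Z^18.

∂_1: C_1 → C_0 is given by ∂[p,q] = [q] − [p].
The 9×27 boundary matrix has rank 8 and Smith normal form diag(1,1,1,1,1,1,1,1).

∂_2: C_2 → C_1 sends each 2-simplex [p,q,r] to [q,r] − [p,r] + [p,q]. For instance
  ∂cdg = dg − cg + cd,
  ∂cfi = fi − ci + cf.
This gives a 27×18 integer matrix of rank 18; reducing to Smith normal form yields diagonal entries (1,1,1,1,1,1,1,1,1,1,1,1,1,1,1,1,1,2).

Reading off H_k = ker ∂_k / im ∂_{k+1}:

  H_0: rank C_0 − rank ∂_1 = 9 − 8 = 1, and the invariant factors of ∂_1 are all 1, so H_0 = Z.
  H_1: rank ker ∂_1 − rank ∂_2 = (27 − 8) − 18 = 1, and ∂_2 has invariant factor 2 > 1, so H_1 = Z × Z/2.
  H_2: rank ker ∂_2 − rank ∂_3 = (18 − 18) − 0 = 0, and there is no ∂_3, so H_2 = 0.

(K is a triangulation of the Klein bottle.)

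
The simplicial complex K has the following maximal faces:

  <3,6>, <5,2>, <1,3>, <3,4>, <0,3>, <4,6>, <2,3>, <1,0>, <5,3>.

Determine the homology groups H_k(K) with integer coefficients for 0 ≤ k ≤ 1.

Order the vertices as 0 < 1 < 2 < 3 < 4 < 5 < 6. Listing each simplex with vertices in this order, K has dimension 1 with simplices:

  0-simplices (7): [0], [1], [2], [3], [4], [5], [6]
  1-simplices (9): [0,1], [0,3], [1,3], [2,3], [2,5], [3,4], [3,5], [3,6], [4,6]

Hence C_0 ≅ Z^7, C_1 ≅ Z^9.

Boundary ∂_1: C_1 → C_0 is given by ∂[p,q] = [q] − [p]. For instance
  ∂[3,5] = [5] − [3].
The 7×9 boundary matrix has rank 6 and Smith normal form diag(1,1,1,1,1,1).

Computing H_k = (kernel of ∂_k) / (image of ∂_{k+1}):

  H_0: rank C_0 − rank ∂_1 = 7 − 6 = 1, and the invariant factors of ∂_1 are all 1, so H_0 = Z.
  H_1: rank ker ∂_1 − rank ∂_2 = (9 − 6) − 0 = 3, and there is no ∂_2, so H_1 = Z^3.

H_0 = Z,  H_1 = Z^3.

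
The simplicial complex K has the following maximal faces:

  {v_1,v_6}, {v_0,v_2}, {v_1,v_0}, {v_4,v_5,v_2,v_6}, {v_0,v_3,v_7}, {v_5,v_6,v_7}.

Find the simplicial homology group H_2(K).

H_2 = 0.

We work with the vertex ordering v_0 < v_1 < v_2 < v_3 < v_4 < v_5 < v_6 < v_7. The simplices of K, each written with vertices in increasing order, are:

  0-simplices (8): [v_0], [v_1], [v_2], [v_3], [v_4], [v_5], [v_6], [v_7]
  1-simplices (14): [v_0,v_1], [v_0,v_2], [v_0,v_3], [v_0,v_7], [v_1,v_6], [v_2,v_4], [v_2,v_5], [v_2,v_6], [v_3,v_7], [v_4,v_5], [v_4,v_6], [v_5,v_6], [v_5,v_7], [v_6,v_7]
  2-simplices (6): [v_0,v_3,v_7], [v_2,v_4,v_5], [v_2,v_4,v_6], [v_2,v_5,v_6], [v_4,v_5,v_6], [v_5,v_6,v_7]
  3-simplices (1): [v_2,v_4,v_5,v_6]

Hence C_0 ≅ Z^8, C_1 ≅ Z^14, C_2 ≅ Z^6, C_3 ≅ Z^1.

The boundary map ∂_1: C_1 → C_0 is given by ∂[p,q] = [q] − [p]. For instance
  ∂[v_0,v_2] = [v_2] − [v_0].
As a 8×14 matrix over Z this has rank 7, with invariant factors (1,1,1,1,1,1,1).

The boundary map ∂_2: C_2 → C_1 maps a triangle to the signed sum of its edges. For instance
  ∂[v_4,v_5,v_6] = [v_5,v_6] − [v_4,v_6] + [v_4,v_5],
  ∂[v_2,v_4,v_6] = [v_4,v_6] − [v_2,v_6] + [v_2,v_4].
This gives a 14×6 integer matrix of rank 5; reducing to Smith normal form yields diagonal entries (1,1,1,1,1).

Boundary ∂_3: C_3 → C_2 sends each 3-simplex σ to the alternating sum Σ_i (−1)^i (σ with its i-th vertex removed). For instance
  ∂[v_2,v_4,v_5,v_6] = [v_4,v_5,v_6] − [v_2,v_5,v_6] + [v_2,v_4,v_6] − [v_2,v_4,v_5].
As a 6×1 matrix over Z this has rank 1, with invariant factors (1).

From H_k ≅ ker(∂_k) / im(∂_{k+1}) we obtain:

  H_2: rank ker ∂_2 − rank ∂_3 = (6 − 5) − 1 = 0, and the invariant factors of ∂_3 are all 1, so H_2 = 0.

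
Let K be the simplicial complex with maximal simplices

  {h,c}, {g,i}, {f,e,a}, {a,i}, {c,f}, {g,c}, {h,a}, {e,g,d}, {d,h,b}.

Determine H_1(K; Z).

H_1 ≅ Z^4.

Take the total order a < b < c < d < e < f < g < h < i on the vertex set. Then K (dimension 2) consists of the simplices:

  0-simplices (9): a, b, c, d, e, f, g, h, i
  1-simplices (15): ae, af, ah, ai, bd, bh, cf, cg, ch, de, dg, dh, ef, eg, gi
  2-simplices (3): aef, bdh, deg

Hence C_0 ≅ Z^9, C_1 ≅ Z^15, C_2 ≅ Z^3.

The boundary map ∂_1: C_1 → C_0 sends each edge [p,q] (with p < q) to q − p.
This gives a 9×15 integer matrix of rank 8; reducing to Smith normal form yields diagonal entries (1,1,1,1,1,1,1,1).

Boundary ∂_2: C_2 → C_1 sends each 2-simplex [p,q,r] to [q,r] − [p,r] + [p,q]. For instance
  ∂bdh = dh − bh + bd,
  ∂deg = eg − dg + de.
The resulting 15×3 matrix has rank 3, and its Smith normal form has invariant factors (1,1,1).

From H_k ≅ ker(∂_k) / im(∂_{k+1}) we obtain:

  H_1: rank ker ∂_1 − rank ∂_2 = (15 − 8) − 3 = 4, and the invariant factors of ∂_2 are all 1, so H_1 = Z^4.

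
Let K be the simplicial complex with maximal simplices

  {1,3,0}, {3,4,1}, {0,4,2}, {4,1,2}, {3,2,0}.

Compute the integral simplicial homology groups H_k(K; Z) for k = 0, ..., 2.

K has 5 vertices, 10 edges, 5 triangles.
rank ∂_0 = 0, rank ∂_1 = 4 ⇒ b_0 = 5 − 0 − 4 = 1; all invariant factors of ∂_1 are 1 so no torsion. So H_0 ≅ Z.
rank ∂_1 = 4, rank ∂_2 = 5 ⇒ b_1 = 10 − 4 − 5 = 1; all invariant factors of ∂_2 are 1 so no torsion. So H_1 ≅ Z.
rank ∂_2 = 5, rank ∂_3 = 0 ⇒ b_2 = 5 − 5 − 0 = 0. So H_2 ≅ 0.

H_0 ≅ Z,  H_1 ≅ Z,  H_2 = 0.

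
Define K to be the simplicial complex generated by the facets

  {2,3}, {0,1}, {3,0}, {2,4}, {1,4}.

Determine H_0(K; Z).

K has 5 vertices, 5 edges.
rank ∂_0 = 0, rank ∂_1 = 4 ⇒ b_0 = 5 − 0 − 4 = 1; all invariant factors of ∂_1 are 1 so no torsion. So H_0 = Z.

H_0 ≅ Z.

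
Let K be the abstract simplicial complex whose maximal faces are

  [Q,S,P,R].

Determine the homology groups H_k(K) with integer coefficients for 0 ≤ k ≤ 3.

H_0 = Z,  H_1 = 0,  H_2 = 0,  H_3 = 0.

Order the vertices as P < Q < R < S. Listing each simplex with vertices in this order, K has dimension 3 with simplices:

  0-simplices (4): P, Q, R, S
  1-simplices (6): PQ, PR, PS, QR, QS, RS
  2-simplices (4): PQR, PQS, PRS, QRS
  3-simplices (1): PQRS

Hence C_0 ≅ Z^4, C_1 ≅ Z^6, C_2 ≅ Z^4, C_3 ≅ Z^1.

Boundary ∂_1: C_1 → C_0 maps an edge to its endpoints' difference, ∂[p,q] = q − p. For instance
  ∂QR = R − Q.
This gives a 4×6 integer matrix of rank 3; reducing to Smith normal form yields diagonal entries (1,1,1).

Boundary ∂_2: C_2 → C_1 maps a triangle to the signed sum of its edges. For instance
  ∂PQS = QS − PS + PQ,
  ∂PQR = QR − PR + PQ.
This gives a 6×4 integer matrix of rank 3; reducing to Smith normal form yields diagonal entries (1,1,1).

Boundary ∂_3: C_3 → C_2 sends each 3-simplex σ to the alternating sum Σ_i (−1)^i (σ with its i-th vertex removed). For instance
  ∂PQRS = QRS − PRS + PQS − PQR.
The resulting 4×1 matrix has rank 1, and its Smith normal form has invariant factors (1).

Now H_k = ker ∂_k / im ∂_{k+1}, so:

  H_0: rank C_0 − rank ∂_1 = 4 − 3 = 1, and the invariant factors of ∂_1 are all 1, so H_0 = Z.
  H_1: rank ker ∂_1 − rank ∂_2 = (6 − 3) − 3 = 0, and the invariant factors of ∂_2 are all 1, so H_1 = 0.
  H_2: rank ker ∂_2 − rank ∂_3 = (4 − 3) − 1 = 0, and the invariant factors of ∂_3 are all 1, so H_2 = 0.
  H_3: rank ker ∂_3 − rank ∂_4 = (1 − 1) − 0 = 0, and there is no ∂_4, so H_3 = 0.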